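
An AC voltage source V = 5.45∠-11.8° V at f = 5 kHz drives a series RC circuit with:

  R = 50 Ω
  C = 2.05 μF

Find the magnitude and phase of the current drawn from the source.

Step 1 — Angular frequency: ω = 2π·f = 2π·5000 = 3.142e+04 rad/s.
Step 2 — Component impedances:
  R: Z = R = 50 Ω
  C: Z = 1/(jωC) = -j/(ω·C) = 0 - j15.53 Ω
Step 3 — Series combination: Z_total = R + C = 50 - j15.53 Ω = 52.36∠-17.3° Ω.
Step 4 — Source phasor: V = 5.45∠-11.8° V = 5.335 - j1.115 V.
Step 5 — Ohm's law: I = V / Z_total = (5.335 - j1.115) / (50 - j15.53) = 0.1036 + j0.00989 A.
Step 6 — Convert to polar: |I| = 0.1041 A, ∠I = 5.5°.

I = 0.1041∠5.5° A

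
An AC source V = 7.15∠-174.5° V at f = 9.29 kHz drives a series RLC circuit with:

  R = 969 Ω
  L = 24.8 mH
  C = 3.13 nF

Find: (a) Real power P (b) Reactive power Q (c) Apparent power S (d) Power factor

Step 1 — Angular frequency: ω = 2π·f = 2π·9290 = 5.837e+04 rad/s.
Step 2 — Component impedances:
  R: Z = R = 969 Ω
  L: Z = jωL = j·5.837e+04·0.0248 = 0 + j1448 Ω
  C: Z = 1/(jωC) = -j/(ω·C) = 0 - j5473 Ω
Step 3 — Series combination: Z_total = R + L + C = 969 - j4026 Ω = 4141∠-76.5° Ω.
Step 4 — Source phasor: V = 7.15∠-174.5° V = -7.117 - j0.6853 V.
Step 5 — Current: I = V / Z = -0.0002413 - j0.00171 A = 0.001727∠-98.0° A.
Step 6 — Complex power: S = V·I* = 0.002889 - j0.012 VA.
Step 7 — Real power: P = Re(S) = 0.002889 W.
Step 8 — Reactive power: Q = Im(S) = -0.012 VAR.
Step 9 — Apparent power: |S| = 0.01235 VA.
Step 10 — Power factor: PF = P/|S| = 0.234 (leading).

(a) P = 0.002889 W  (b) Q = -0.012 VAR  (c) S = 0.01235 VA  (d) PF = 0.234 (leading)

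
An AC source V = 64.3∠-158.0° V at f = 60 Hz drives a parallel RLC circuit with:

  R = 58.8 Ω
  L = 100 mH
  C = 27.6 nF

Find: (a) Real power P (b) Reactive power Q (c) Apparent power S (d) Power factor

Step 1 — Angular frequency: ω = 2π·f = 2π·60 = 377 rad/s.
Step 2 — Component impedances:
  R: Z = R = 58.8 Ω
  L: Z = jωL = j·377·0.1 = 0 + j37.7 Ω
  C: Z = 1/(jωC) = -j/(ω·C) = 0 - j9.611e+04 Ω
Step 3 — Parallel combination: 1/Z_total = 1/R + 1/L + 1/C; Z_total = 17.14 + j26.72 Ω = 31.75∠57.3° Ω.
Step 4 — Source phasor: V = 64.3∠-158.0° V = -59.62 - j24.09 V.
Step 5 — Current: I = V / Z = -1.653 + j1.171 A = 2.025∠144.7° A.
Step 6 — Complex power: S = V·I* = 70.31 + j109.6 VA.
Step 7 — Real power: P = Re(S) = 70.31 W.
Step 8 — Reactive power: Q = Im(S) = 109.6 VAR.
Step 9 — Apparent power: |S| = 130.2 VA.
Step 10 — Power factor: PF = P/|S| = 0.5399 (lagging).

(a) P = 70.31 W  (b) Q = 109.6 VAR  (c) S = 130.2 VA  (d) PF = 0.5399 (lagging)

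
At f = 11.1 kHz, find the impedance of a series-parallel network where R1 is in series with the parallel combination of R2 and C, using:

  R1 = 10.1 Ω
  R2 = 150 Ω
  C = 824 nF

Step 1 — Angular frequency: ω = 2π·f = 2π·1.11e+04 = 6.974e+04 rad/s.
Step 2 — Component impedances:
  R1: Z = R = 10.1 Ω
  R2: Z = R = 150 Ω
  C: Z = 1/(jωC) = -j/(ω·C) = 0 - j17.4 Ω
Step 3 — Parallel branch: R2 || C = 1/(1/R2 + 1/C) = 1.992 - j17.17 Ω.
Step 4 — Series with R1: Z_total = R1 + (R2 || C) = 12.09 - j17.17 Ω = 21∠-54.8° Ω.

Z = 12.09 - j17.17 Ω = 21∠-54.8° Ω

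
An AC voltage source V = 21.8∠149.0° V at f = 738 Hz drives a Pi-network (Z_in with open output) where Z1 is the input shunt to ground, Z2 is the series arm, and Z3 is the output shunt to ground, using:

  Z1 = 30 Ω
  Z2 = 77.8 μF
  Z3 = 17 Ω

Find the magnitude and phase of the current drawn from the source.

Step 1 — Angular frequency: ω = 2π·f = 2π·738 = 4637 rad/s.
Step 2 — Component impedances:
  Z1: Z = R = 30 Ω
  Z2: Z = 1/(jωC) = -j/(ω·C) = 0 - j2.772 Ω
  Z3: Z = R = 17 Ω
Step 3 — With open output, the series arm Z2 and the output shunt Z3 appear in series to ground: Z2 + Z3 = 17 - j2.772 Ω.
Step 4 — Parallel with input shunt Z1: Z_in = Z1 || (Z2 + Z3) = 10.92 - j1.125 Ω = 10.98∠-5.9° Ω.
Step 5 — Source phasor: V = 21.8∠149.0° V = -18.69 + j11.23 V.
Step 6 — Ohm's law: I = V / Z_total = (-18.69 + j11.23) / (10.92 - j1.125) = -1.799 + j0.843 A.
Step 7 — Convert to polar: |I| = 1.986 A, ∠I = 154.9°.

I = 1.986∠154.9° A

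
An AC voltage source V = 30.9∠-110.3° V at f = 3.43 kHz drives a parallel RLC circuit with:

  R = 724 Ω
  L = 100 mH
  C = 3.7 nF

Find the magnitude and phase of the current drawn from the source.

Step 1 — Angular frequency: ω = 2π·f = 2π·3430 = 2.155e+04 rad/s.
Step 2 — Component impedances:
  R: Z = R = 724 Ω
  L: Z = jωL = j·2.155e+04·0.1 = 0 + j2155 Ω
  C: Z = 1/(jωC) = -j/(ω·C) = 0 - j1.254e+04 Ω
Step 3 — Parallel combination: 1/Z_total = 1/R + 1/L + 1/C; Z_total = 672 + j187 Ω = 697.5∠15.5° Ω.
Step 4 — Source phasor: V = 30.9∠-110.3° V = -10.72 - j28.98 V.
Step 5 — Ohm's law: I = V / Z_total = (-10.72 - j28.98) / (672 + j187) = -0.02594 - j0.03591 A.
Step 6 — Convert to polar: |I| = 0.0443 A, ∠I = -125.8°.

I = 0.0443∠-125.8° A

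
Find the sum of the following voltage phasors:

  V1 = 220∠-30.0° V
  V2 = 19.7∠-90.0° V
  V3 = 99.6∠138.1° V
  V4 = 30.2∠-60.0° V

Step 1 — Convert each phasor to rectangular form:
  V1 = 220·(cos(-30.0°) + j·sin(-30.0°)) = 190.5 - j110 V
  V2 = 19.7·(cos(-90.0°) + j·sin(-90.0°)) = 0 - j19.7 V
  V3 = 99.6·(cos(138.1°) + j·sin(138.1°)) = -74.13 + j66.52 V
  V4 = 30.2·(cos(-60.0°) + j·sin(-60.0°)) = 15.1 - j26.15 V
Step 2 — Sum components: V_total = 131.5 - j89.34 V.
Step 3 — Convert to polar: |V_total| = 159 V, ∠V_total = -34.2°.

V_total = 159∠-34.2° V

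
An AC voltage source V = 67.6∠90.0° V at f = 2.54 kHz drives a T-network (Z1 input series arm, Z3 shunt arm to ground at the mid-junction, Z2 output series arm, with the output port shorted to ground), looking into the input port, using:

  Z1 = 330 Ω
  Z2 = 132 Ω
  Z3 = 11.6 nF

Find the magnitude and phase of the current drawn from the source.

Step 1 — Angular frequency: ω = 2π·f = 2π·2540 = 1.596e+04 rad/s.
Step 2 — Component impedances:
  Z1: Z = R = 330 Ω
  Z2: Z = R = 132 Ω
  Z3: Z = 1/(jωC) = -j/(ω·C) = 0 - j5402 Ω
Step 3 — With the output port shorted to ground, the output series arm Z2 runs from the junction to ground; the shunt arm Z3 also runs from the junction to ground. They appear in parallel: Z3 || Z2 = 131.9 - j3.224 Ω.
Step 4 — Series with input arm Z1: Z_in = Z1 + (Z3 || Z2) = 461.9 - j3.224 Ω = 461.9∠-0.4° Ω.
Step 5 — Source phasor: V = 67.6∠90.0° V = 0 + j67.6 V.
Step 6 — Ohm's law: I = V / Z_total = (0 + j67.6) / (461.9 - j3.224) = -0.001021 + j0.1463 A.
Step 7 — Convert to polar: |I| = 0.1463 A, ∠I = 90.4°.

I = 0.1463∠90.4° A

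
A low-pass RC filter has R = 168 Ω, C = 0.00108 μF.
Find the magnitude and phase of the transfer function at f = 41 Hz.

Step 1 — Angular frequency: ω = 2π·41 = 257.6 rad/s.
Step 2 — Transfer function: H(jω) = 1/(1 + jωRC).
Step 3 — Denominator: 1 + jωRC = 1 + j·257.6·168·1.08e-09 = 1 + j4.674e-05.
Step 4 — H = 1 - j4.674e-05.
Step 5 — Magnitude: |H| = 1 (-0.0 dB); phase: φ = -0.0°.

|H| = 1 (-0.0 dB), φ = -0.0°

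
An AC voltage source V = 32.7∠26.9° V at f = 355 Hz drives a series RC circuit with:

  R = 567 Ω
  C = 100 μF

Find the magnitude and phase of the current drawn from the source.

Step 1 — Angular frequency: ω = 2π·f = 2π·355 = 2231 rad/s.
Step 2 — Component impedances:
  R: Z = R = 567 Ω
  C: Z = 1/(jωC) = -j/(ω·C) = 0 - j4.483 Ω
Step 3 — Series combination: Z_total = R + C = 567 - j4.483 Ω = 567∠-0.5° Ω.
Step 4 — Source phasor: V = 32.7∠26.9° V = 29.16 + j14.79 V.
Step 5 — Ohm's law: I = V / Z_total = (29.16 + j14.79) / (567 - j4.483) = 0.05122 + j0.0265 A.
Step 6 — Convert to polar: |I| = 0.05767 A, ∠I = 27.4°.

I = 0.05767∠27.4° A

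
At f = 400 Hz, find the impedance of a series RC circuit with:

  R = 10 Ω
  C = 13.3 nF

Step 1 — Angular frequency: ω = 2π·f = 2π·400 = 2513 rad/s.
Step 2 — Component impedances:
  R: Z = R = 10 Ω
  C: Z = 1/(jωC) = -j/(ω·C) = 0 - j2.992e+04 Ω
Step 3 — Series combination: Z_total = R + C = 10 - j2.992e+04 Ω = 2.992e+04∠-90.0° Ω.

Z = 10 - j2.992e+04 Ω = 2.992e+04∠-90.0° Ω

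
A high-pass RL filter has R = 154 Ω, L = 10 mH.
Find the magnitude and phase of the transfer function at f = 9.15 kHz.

Step 1 — Angular frequency: ω = 2π·9150 = 5.749e+04 rad/s.
Step 2 — Transfer function: H(jω) = jωL/(R + jωL).
Step 3 — Numerator jωL = j·574.9; denominator R + jωL = 154 + j574.9.
Step 4 — H = 0.9331 + j0.2499.
Step 5 — Magnitude: |H| = 0.9659 (-0.3 dB); phase: φ = 15.0°.

|H| = 0.9659 (-0.3 dB), φ = 15.0°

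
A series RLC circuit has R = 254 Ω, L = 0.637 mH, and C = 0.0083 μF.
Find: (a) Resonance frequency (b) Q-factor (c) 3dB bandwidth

Step 1 — Resonance: ω₀ = 1/√(LC) = 1/√(0.000637·8.3e-09) = 4.349e+05 rad/s.
Step 2 — f₀ = ω₀/(2π) = 6.922e+04 Hz.
Step 3 — Series Q: Q = ω₀L/R = 4.349e+05·0.000637/254 = 1.091.
Step 4 — Bandwidth: Δω = ω₀/Q = 3.987e+05 rad/s; BW = Δω/(2π) = 6.346e+04 Hz.

(a) f₀ = 6.922e+04 Hz  (b) Q = 1.091  (c) BW = 6.346e+04 Hz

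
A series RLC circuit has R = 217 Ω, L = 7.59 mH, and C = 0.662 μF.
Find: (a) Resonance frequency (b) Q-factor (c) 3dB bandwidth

Step 1 — Resonance: ω₀ = 1/√(LC) = 1/√(0.00759·6.62e-07) = 1.411e+04 rad/s.
Step 2 — f₀ = ω₀/(2π) = 2245 Hz.
Step 3 — Series Q: Q = ω₀L/R = 1.411e+04·0.00759/217 = 0.4934.
Step 4 — Bandwidth: Δω = ω₀/Q = 2.859e+04 rad/s; BW = Δω/(2π) = 4550 Hz.

(a) f₀ = 2245 Hz  (b) Q = 0.4934  (c) BW = 4550 Hz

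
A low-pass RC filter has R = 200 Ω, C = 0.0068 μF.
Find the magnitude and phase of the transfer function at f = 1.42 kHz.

Step 1 — Angular frequency: ω = 2π·1420 = 8922 rad/s.
Step 2 — Transfer function: H(jω) = 1/(1 + jωRC).
Step 3 — Denominator: 1 + jωRC = 1 + j·8922·200·6.8e-09 = 1 + j0.01213.
Step 4 — H = 0.9999 - j0.01213.
Step 5 — Magnitude: |H| = 0.9999 (-0.0 dB); phase: φ = -0.7°.

|H| = 0.9999 (-0.0 dB), φ = -0.7°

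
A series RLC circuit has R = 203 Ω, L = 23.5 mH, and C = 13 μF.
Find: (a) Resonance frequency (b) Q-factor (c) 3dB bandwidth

Step 1 — Resonance condition Im(Z)=0 gives ω₀ = 1/√(LC).
Step 2 — ω₀ = 1/√(0.0235·1.3e-05) = 1809 rad/s.
Step 3 — f₀ = ω₀/(2π) = 287.9 Hz.
Step 4 — Series Q: Q = ω₀L/R = 1809·0.0235/203 = 0.2094.
Step 5 — 3dB bandwidth: Δω = ω₀/Q = 8638 rad/s; BW = Δω/(2π) = 1375 Hz.

(a) f₀ = 287.9 Hz  (b) Q = 0.2094  (c) BW = 1375 Hz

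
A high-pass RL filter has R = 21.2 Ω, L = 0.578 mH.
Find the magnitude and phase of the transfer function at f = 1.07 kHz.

Step 1 — Angular frequency: ω = 2π·1070 = 6723 rad/s.
Step 2 — Transfer function: H(jω) = jωL/(R + jωL).
Step 3 — Numerator jωL = j·3.886; denominator R + jωL = 21.2 + j3.886.
Step 4 — H = 0.03251 + j0.1773.
Step 5 — Magnitude: |H| = 0.1803 (-14.9 dB); phase: φ = 79.6°.

|H| = 0.1803 (-14.9 dB), φ = 79.6°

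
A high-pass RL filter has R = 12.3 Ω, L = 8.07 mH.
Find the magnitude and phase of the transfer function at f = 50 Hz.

Step 1 — Angular frequency: ω = 2π·50 = 314.2 rad/s.
Step 2 — Transfer function: H(jω) = jωL/(R + jωL).
Step 3 — Numerator jωL = j·2.535; denominator R + jωL = 12.3 + j2.535.
Step 4 — H = 0.04075 + j0.1977.
Step 5 — Magnitude: |H| = 0.2019 (-13.9 dB); phase: φ = 78.4°.

|H| = 0.2019 (-13.9 dB), φ = 78.4°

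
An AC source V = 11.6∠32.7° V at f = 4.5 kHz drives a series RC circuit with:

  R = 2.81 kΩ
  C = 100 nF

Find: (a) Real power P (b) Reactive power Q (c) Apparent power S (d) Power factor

Step 1 — Angular frequency: ω = 2π·f = 2π·4500 = 2.827e+04 rad/s.
Step 2 — Component impedances:
  R: Z = R = 2810 Ω
  C: Z = 1/(jωC) = -j/(ω·C) = 0 - j353.7 Ω
Step 3 — Series combination: Z_total = R + C = 2810 - j353.7 Ω = 2832∠-7.2° Ω.
Step 4 — Source phasor: V = 11.6∠32.7° V = 9.762 + j6.267 V.
Step 5 — Current: I = V / Z = 0.003143 + j0.002626 A = 0.004096∠39.9° A.
Step 6 — Complex power: S = V·I* = 0.04714 - j0.005933 VA.
Step 7 — Real power: P = Re(S) = 0.04714 W.
Step 8 — Reactive power: Q = Im(S) = -0.005933 VAR.
Step 9 — Apparent power: |S| = 0.04751 VA.
Step 10 — Power factor: PF = P/|S| = 0.9922 (leading).

(a) P = 0.04714 W  (b) Q = -0.005933 VAR  (c) S = 0.04751 VA  (d) PF = 0.9922 (leading)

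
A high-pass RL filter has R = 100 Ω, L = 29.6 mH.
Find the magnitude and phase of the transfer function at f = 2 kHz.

Step 1 — Angular frequency: ω = 2π·2000 = 1.257e+04 rad/s.
Step 2 — Transfer function: H(jω) = jωL/(R + jωL).
Step 3 — Numerator jωL = j·372; denominator R + jωL = 100 + j372.
Step 4 — H = 0.9326 + j0.2507.
Step 5 — Magnitude: |H| = 0.9657 (-0.3 dB); phase: φ = 15.0°.

|H| = 0.9657 (-0.3 dB), φ = 15.0°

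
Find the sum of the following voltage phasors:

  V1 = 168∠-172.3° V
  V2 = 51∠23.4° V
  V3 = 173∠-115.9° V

Step 1 — Convert each phasor to rectangular form:
  V1 = 168·(cos(-172.3°) + j·sin(-172.3°)) = -166.5 - j22.51 V
  V2 = 51·(cos(23.4°) + j·sin(23.4°)) = 46.81 + j20.25 V
  V3 = 173·(cos(-115.9°) + j·sin(-115.9°)) = -75.57 - j155.6 V
Step 2 — Sum components: V_total = -195.2 - j157.9 V.
Step 3 — Convert to polar: |V_total| = 251.1 V, ∠V_total = -141.0°.

V_total = 251.1∠-141.0° V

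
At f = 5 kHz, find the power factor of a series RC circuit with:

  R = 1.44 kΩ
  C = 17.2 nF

Step 1 — Angular frequency: ω = 2π·f = 2π·5000 = 3.142e+04 rad/s.
Step 2 — Component impedances:
  R: Z = R = 1440 Ω
  C: Z = 1/(jωC) = -j/(ω·C) = 0 - j1851 Ω
Step 3 — Series combination: Z_total = R + C = 1440 - j1851 Ω = 2345∠-52.1° Ω.
Step 4 — Power factor: PF = cos(φ) = Re(Z)/|Z| = 1440/2345 = 0.6141.
Step 5 — Type: Im(Z) = -1851 ⇒ leading (phase φ = -52.1°).

PF = 0.6141 (leading, φ = -52.1°)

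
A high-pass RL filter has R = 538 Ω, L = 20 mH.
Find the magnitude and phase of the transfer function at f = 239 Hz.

Step 1 — Angular frequency: ω = 2π·239 = 1502 rad/s.
Step 2 — Transfer function: H(jω) = jωL/(R + jωL).
Step 3 — Numerator jωL = j·30.03; denominator R + jωL = 538 + j30.03.
Step 4 — H = 0.003107 + j0.05565.
Step 5 — Magnitude: |H| = 0.05574 (-25.1 dB); phase: φ = 86.8°.

|H| = 0.05574 (-25.1 dB), φ = 86.8°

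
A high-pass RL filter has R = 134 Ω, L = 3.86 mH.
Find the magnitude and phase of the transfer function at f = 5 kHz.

Step 1 — Angular frequency: ω = 2π·5000 = 3.142e+04 rad/s.
Step 2 — Transfer function: H(jω) = jωL/(R + jωL).
Step 3 — Numerator jωL = j·121.3; denominator R + jωL = 134 + j121.3.
Step 4 — H = 0.4502 + j0.4975.
Step 5 — Magnitude: |H| = 0.671 (-3.5 dB); phase: φ = 47.9°.

|H| = 0.671 (-3.5 dB), φ = 47.9°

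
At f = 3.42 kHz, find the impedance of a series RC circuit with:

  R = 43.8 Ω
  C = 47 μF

Step 1 — Angular frequency: ω = 2π·f = 2π·3420 = 2.149e+04 rad/s.
Step 2 — Component impedances:
  R: Z = R = 43.8 Ω
  C: Z = 1/(jωC) = -j/(ω·C) = 0 - j0.9901 Ω
Step 3 — Series combination: Z_total = R + C = 43.8 - j0.9901 Ω = 43.81∠-1.3° Ω.

Z = 43.8 - j0.9901 Ω = 43.81∠-1.3° Ω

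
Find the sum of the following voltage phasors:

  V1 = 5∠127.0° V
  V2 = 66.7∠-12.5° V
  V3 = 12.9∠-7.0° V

Step 1 — Convert each phasor to rectangular form:
  V1 = 5·(cos(127.0°) + j·sin(127.0°)) = -3.009 + j3.993 V
  V2 = 66.7·(cos(-12.5°) + j·sin(-12.5°)) = 65.12 - j14.44 V
  V3 = 12.9·(cos(-7.0°) + j·sin(-7.0°)) = 12.8 - j1.572 V
Step 2 — Sum components: V_total = 74.91 - j12.02 V.
Step 3 — Convert to polar: |V_total| = 75.87 V, ∠V_total = -9.1°.

V_total = 75.87∠-9.1° V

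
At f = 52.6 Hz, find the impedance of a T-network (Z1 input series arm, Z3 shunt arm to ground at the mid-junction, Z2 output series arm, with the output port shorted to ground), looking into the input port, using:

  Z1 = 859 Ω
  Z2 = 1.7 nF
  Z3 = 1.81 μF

Step 1 — Angular frequency: ω = 2π·f = 2π·52.6 = 330.5 rad/s.
Step 2 — Component impedances:
  Z1: Z = R = 859 Ω
  Z2: Z = 1/(jωC) = -j/(ω·C) = 0 - j1.78e+06 Ω
  Z3: Z = 1/(jωC) = -j/(ω·C) = 0 - j1672 Ω
Step 3 — With the output port shorted to ground, the output series arm Z2 runs from the junction to ground; the shunt arm Z3 also runs from the junction to ground. They appear in parallel: Z3 || Z2 = 0 - j1670 Ω.
Step 4 — Series with input arm Z1: Z_in = Z1 + (Z3 || Z2) = 859 - j1670 Ω = 1878∠-62.8° Ω.

Z = 859 - j1670 Ω = 1878∠-62.8° Ω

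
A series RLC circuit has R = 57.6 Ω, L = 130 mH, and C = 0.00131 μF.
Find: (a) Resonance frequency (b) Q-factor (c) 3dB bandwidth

Step 1 — Resonance condition Im(Z)=0 gives ω₀ = 1/√(LC).
Step 2 — ω₀ = 1/√(0.13·1.31e-09) = 7.663e+04 rad/s.
Step 3 — f₀ = ω₀/(2π) = 1.22e+04 Hz.
Step 4 — Series Q: Q = ω₀L/R = 7.663e+04·0.13/57.6 = 172.9.
Step 5 — 3dB bandwidth: Δω = ω₀/Q = 443.1 rad/s; BW = Δω/(2π) = 70.52 Hz.

(a) f₀ = 1.22e+04 Hz  (b) Q = 172.9  (c) BW = 70.52 Hz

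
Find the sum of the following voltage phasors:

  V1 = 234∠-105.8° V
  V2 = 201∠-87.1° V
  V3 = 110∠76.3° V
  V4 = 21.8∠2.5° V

Step 1 — Convert each phasor to rectangular form:
  V1 = 234·(cos(-105.8°) + j·sin(-105.8°)) = -63.71 - j225.2 V
  V2 = 201·(cos(-87.1°) + j·sin(-87.1°)) = 10.17 - j200.7 V
  V3 = 110·(cos(76.3°) + j·sin(76.3°)) = 26.05 + j106.9 V
  V4 = 21.8·(cos(2.5°) + j·sin(2.5°)) = 21.78 + j0.9509 V
Step 2 — Sum components: V_total = -5.713 - j318.1 V.
Step 3 — Convert to polar: |V_total| = 318.1 V, ∠V_total = -91.0°.

V_total = 318.1∠-91.0° V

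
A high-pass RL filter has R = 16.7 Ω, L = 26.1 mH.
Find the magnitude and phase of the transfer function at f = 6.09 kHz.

Step 1 — Angular frequency: ω = 2π·6090 = 3.826e+04 rad/s.
Step 2 — Transfer function: H(jω) = jωL/(R + jωL).
Step 3 — Numerator jωL = j·998.7; denominator R + jωL = 16.7 + j998.7.
Step 4 — H = 0.9997 + j0.01672.
Step 5 — Magnitude: |H| = 0.9999 (-0.0 dB); phase: φ = 1.0°.

|H| = 0.9999 (-0.0 dB), φ = 1.0°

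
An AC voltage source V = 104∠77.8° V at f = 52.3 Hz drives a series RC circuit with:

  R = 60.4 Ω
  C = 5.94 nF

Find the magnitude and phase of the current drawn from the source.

Step 1 — Angular frequency: ω = 2π·f = 2π·52.3 = 328.6 rad/s.
Step 2 — Component impedances:
  R: Z = R = 60.4 Ω
  C: Z = 1/(jωC) = -j/(ω·C) = 0 - j5.123e+05 Ω
Step 3 — Series combination: Z_total = R + C = 60.4 - j5.123e+05 Ω = 5.123e+05∠-90.0° Ω.
Step 4 — Source phasor: V = 104∠77.8° V = 21.98 + j101.7 V.
Step 5 — Ohm's law: I = V / Z_total = (21.98 + j101.7) / (60.4 - j5.123e+05) = -0.0001984 + j4.292e-05 A.
Step 6 — Convert to polar: |I| = 0.000203 A, ∠I = 167.8°.

I = 0.000203∠167.8° A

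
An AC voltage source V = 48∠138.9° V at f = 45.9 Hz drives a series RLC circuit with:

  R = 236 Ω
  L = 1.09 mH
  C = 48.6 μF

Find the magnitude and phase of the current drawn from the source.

Step 1 — Angular frequency: ω = 2π·f = 2π·45.9 = 288.4 rad/s.
Step 2 — Component impedances:
  R: Z = R = 236 Ω
  L: Z = jωL = j·288.4·0.00109 = 0 + j0.3144 Ω
  C: Z = 1/(jωC) = -j/(ω·C) = 0 - j71.35 Ω
Step 3 — Series combination: Z_total = R + L + C = 236 - j71.03 Ω = 246.5∠-16.8° Ω.
Step 4 — Source phasor: V = 48∠138.9° V = -36.17 + j31.55 V.
Step 5 — Ohm's law: I = V / Z_total = (-36.17 + j31.55) / (236 - j71.03) = -0.1774 + j0.0803 A.
Step 6 — Convert to polar: |I| = 0.1948 A, ∠I = 155.7°.

I = 0.1948∠155.7° A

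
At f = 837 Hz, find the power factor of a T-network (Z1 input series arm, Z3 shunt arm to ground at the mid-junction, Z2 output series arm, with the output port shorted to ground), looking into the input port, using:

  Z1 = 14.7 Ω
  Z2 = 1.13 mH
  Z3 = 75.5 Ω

Step 1 — Angular frequency: ω = 2π·f = 2π·837 = 5259 rad/s.
Step 2 — Component impedances:
  Z1: Z = R = 14.7 Ω
  Z2: Z = jωL = j·5259·0.00113 = 0 + j5.943 Ω
  Z3: Z = R = 75.5 Ω
Step 3 — With the output port shorted to ground, the output series arm Z2 runs from the junction to ground; the shunt arm Z3 also runs from the junction to ground. They appear in parallel: Z3 || Z2 = 0.4649 + j5.906 Ω.
Step 4 — Series with input arm Z1: Z_in = Z1 + (Z3 || Z2) = 15.16 + j5.906 Ω = 16.27∠21.3° Ω.
Step 5 — Power factor: PF = cos(φ) = Re(Z)/|Z| = 15.16/16.27 = 0.9318.
Step 6 — Type: Im(Z) = 5.906 ⇒ lagging (phase φ = 21.3°).

PF = 0.9318 (lagging, φ = 21.3°)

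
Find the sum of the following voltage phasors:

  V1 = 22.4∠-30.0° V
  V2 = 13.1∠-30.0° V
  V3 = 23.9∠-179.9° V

Step 1 — Convert each phasor to rectangular form:
  V1 = 22.4·(cos(-30.0°) + j·sin(-30.0°)) = 19.4 - j11.2 V
  V2 = 13.1·(cos(-30.0°) + j·sin(-30.0°)) = 11.34 - j6.55 V
  V3 = 23.9·(cos(-179.9°) + j·sin(-179.9°)) = -23.9 - j0.04171 V
Step 2 — Sum components: V_total = 6.844 - j17.79 V.
Step 3 — Convert to polar: |V_total| = 19.06 V, ∠V_total = -69.0°.

V_total = 19.06∠-69.0° V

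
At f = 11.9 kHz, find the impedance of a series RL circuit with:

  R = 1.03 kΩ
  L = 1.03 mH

Step 1 — Angular frequency: ω = 2π·f = 2π·1.19e+04 = 7.477e+04 rad/s.
Step 2 — Component impedances:
  R: Z = R = 1030 Ω
  L: Z = jωL = j·7.477e+04·0.00103 = 0 + j77.01 Ω
Step 3 — Series combination: Z_total = R + L = 1030 + j77.01 Ω = 1033∠4.3° Ω.

Z = 1030 + j77.01 Ω = 1033∠4.3° Ω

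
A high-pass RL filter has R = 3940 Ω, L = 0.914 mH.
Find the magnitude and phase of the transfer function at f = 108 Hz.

Step 1 — Angular frequency: ω = 2π·108 = 678.6 rad/s.
Step 2 — Transfer function: H(jω) = jωL/(R + jωL).
Step 3 — Numerator jωL = j·0.6202; denominator R + jωL = 3940 + j0.6202.
Step 4 — H = 2.478e-08 + j0.0001574.
Step 5 — Magnitude: |H| = 0.0001574 (-76.1 dB); phase: φ = 90.0°.

|H| = 0.0001574 (-76.1 dB), φ = 90.0°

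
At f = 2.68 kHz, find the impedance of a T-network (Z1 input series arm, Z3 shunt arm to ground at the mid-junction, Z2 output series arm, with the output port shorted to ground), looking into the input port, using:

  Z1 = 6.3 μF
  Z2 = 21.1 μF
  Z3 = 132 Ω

Step 1 — Angular frequency: ω = 2π·f = 2π·2680 = 1.684e+04 rad/s.
Step 2 — Component impedances:
  Z1: Z = 1/(jωC) = -j/(ω·C) = 0 - j9.426 Ω
  Z2: Z = 1/(jωC) = -j/(ω·C) = 0 - j2.815 Ω
  Z3: Z = R = 132 Ω
Step 3 — With the output port shorted to ground, the output series arm Z2 runs from the junction to ground; the shunt arm Z3 also runs from the junction to ground. They appear in parallel: Z3 || Z2 = 0.05998 - j2.813 Ω.
Step 4 — Series with input arm Z1: Z_in = Z1 + (Z3 || Z2) = 0.05998 - j12.24 Ω = 12.24∠-89.7° Ω.

Z = 0.05998 - j12.24 Ω = 12.24∠-89.7° Ω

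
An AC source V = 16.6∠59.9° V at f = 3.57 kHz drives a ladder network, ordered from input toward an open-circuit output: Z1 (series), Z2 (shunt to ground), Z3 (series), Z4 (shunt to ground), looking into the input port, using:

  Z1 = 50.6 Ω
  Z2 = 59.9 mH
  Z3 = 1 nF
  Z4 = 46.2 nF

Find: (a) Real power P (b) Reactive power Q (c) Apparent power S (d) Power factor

Step 1 — Angular frequency: ω = 2π·f = 2π·3570 = 2.243e+04 rad/s.
Step 2 — Component impedances:
  Z1: Z = R = 50.6 Ω
  Z2: Z = jωL = j·2.243e+04·0.0599 = 0 + j1344 Ω
  Z3: Z = 1/(jωC) = -j/(ω·C) = 0 - j4.458e+04 Ω
  Z4: Z = 1/(jωC) = -j/(ω·C) = 0 - j965 Ω
Step 3 — Ladder network (open output): work backward from the far end, alternating series and parallel combinations. Z_in = 50.6 + j1384 Ω = 1385∠87.9° Ω.
Step 4 — Source phasor: V = 16.6∠59.9° V = 8.325 + j14.36 V.
Step 5 — Current: I = V / Z = 0.01058 - j0.005627 A = 0.01198∠-28.0° A.
Step 6 — Complex power: S = V·I* = 0.007265 + j0.1988 VA.
Step 7 — Real power: P = Re(S) = 0.007265 W.
Step 8 — Reactive power: Q = Im(S) = 0.1988 VAR.
Step 9 — Apparent power: |S| = 0.1989 VA.
Step 10 — Power factor: PF = P/|S| = 0.03652 (lagging).

(a) P = 0.007265 W  (b) Q = 0.1988 VAR  (c) S = 0.1989 VA  (d) PF = 0.03652 (lagging)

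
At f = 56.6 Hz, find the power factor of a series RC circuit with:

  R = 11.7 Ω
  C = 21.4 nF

Step 1 — Angular frequency: ω = 2π·f = 2π·56.6 = 355.6 rad/s.
Step 2 — Component impedances:
  R: Z = R = 11.7 Ω
  C: Z = 1/(jωC) = -j/(ω·C) = 0 - j1.314e+05 Ω
Step 3 — Series combination: Z_total = R + C = 11.7 - j1.314e+05 Ω = 1.314e+05∠-90.0° Ω.
Step 4 — Power factor: PF = cos(φ) = Re(Z)/|Z| = 11.7/1.314e+05 = 8.904e-05.
Step 5 — Type: Im(Z) = -1.314e+05 ⇒ leading (phase φ = -90.0°).

PF = 8.904e-05 (leading, φ = -90.0°)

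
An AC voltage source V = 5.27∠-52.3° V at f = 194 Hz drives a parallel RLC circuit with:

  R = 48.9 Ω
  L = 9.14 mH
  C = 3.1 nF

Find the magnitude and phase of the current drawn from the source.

Step 1 — Angular frequency: ω = 2π·f = 2π·194 = 1219 rad/s.
Step 2 — Component impedances:
  R: Z = R = 48.9 Ω
  L: Z = jωL = j·1219·0.00914 = 0 + j11.14 Ω
  C: Z = 1/(jωC) = -j/(ω·C) = 0 - j2.646e+05 Ω
Step 3 — Parallel combination: 1/Z_total = 1/R + 1/L + 1/C; Z_total = 2.413 + j10.59 Ω = 10.86∠77.2° Ω.
Step 4 — Source phasor: V = 5.27∠-52.3° V = 3.223 - j4.17 V.
Step 5 — Ohm's law: I = V / Z_total = (3.223 - j4.17) / (2.413 + j10.59) = -0.3083 - j0.3745 A.
Step 6 — Convert to polar: |I| = 0.4851 A, ∠I = -129.5°.

I = 0.4851∠-129.5° A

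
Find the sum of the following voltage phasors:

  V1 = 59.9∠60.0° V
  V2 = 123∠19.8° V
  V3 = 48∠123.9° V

Step 1 — Convert each phasor to rectangular form:
  V1 = 59.9·(cos(60.0°) + j·sin(60.0°)) = 29.95 + j51.87 V
  V2 = 123·(cos(19.8°) + j·sin(19.8°)) = 115.7 + j41.66 V
  V3 = 48·(cos(123.9°) + j·sin(123.9°)) = -26.77 + j39.84 V
Step 2 — Sum components: V_total = 118.9 + j133.4 V.
Step 3 — Convert to polar: |V_total| = 178.7 V, ∠V_total = 48.3°.

V_total = 178.7∠48.3° V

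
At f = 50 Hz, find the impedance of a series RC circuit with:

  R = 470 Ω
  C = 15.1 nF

Step 1 — Angular frequency: ω = 2π·f = 2π·50 = 314.2 rad/s.
Step 2 — Component impedances:
  R: Z = R = 470 Ω
  C: Z = 1/(jωC) = -j/(ω·C) = 0 - j2.108e+05 Ω
Step 3 — Series combination: Z_total = R + C = 470 - j2.108e+05 Ω = 2.108e+05∠-89.9° Ω.

Z = 470 - j2.108e+05 Ω = 2.108e+05∠-89.9° Ω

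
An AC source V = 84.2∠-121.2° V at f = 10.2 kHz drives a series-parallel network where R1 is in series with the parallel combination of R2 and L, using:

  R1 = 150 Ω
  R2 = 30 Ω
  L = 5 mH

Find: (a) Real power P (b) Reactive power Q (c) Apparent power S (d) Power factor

Step 1 — Angular frequency: ω = 2π·f = 2π·1.02e+04 = 6.409e+04 rad/s.
Step 2 — Component impedances:
  R1: Z = R = 150 Ω
  R2: Z = R = 30 Ω
  L: Z = jωL = j·6.409e+04·0.005 = 0 + j320.4 Ω
Step 3 — Parallel branch: R2 || L = 1/(1/R2 + 1/L) = 29.74 + j2.784 Ω.
Step 4 — Series with R1: Z_total = R1 + (R2 || L) = 179.7 + j2.784 Ω = 179.8∠0.9° Ω.
Step 5 — Source phasor: V = 84.2∠-121.2° V = -43.62 - j72.02 V.
Step 6 — Current: I = V / Z = -0.2488 - j0.3968 A = 0.4684∠-122.1° A.
Step 7 — Complex power: S = V·I* = 39.43 + j0.6109 VA.
Step 8 — Real power: P = Re(S) = 39.43 W.
Step 9 — Reactive power: Q = Im(S) = 0.6109 VAR.
Step 10 — Apparent power: |S| = 39.44 VA.
Step 11 — Power factor: PF = P/|S| = 0.9999 (lagging).

(a) P = 39.43 W  (b) Q = 0.6109 VAR  (c) S = 39.44 VA  (d) PF = 0.9999 (lagging)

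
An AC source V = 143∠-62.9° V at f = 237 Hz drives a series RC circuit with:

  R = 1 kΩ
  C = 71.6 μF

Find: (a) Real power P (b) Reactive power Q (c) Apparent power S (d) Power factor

Step 1 — Angular frequency: ω = 2π·f = 2π·237 = 1489 rad/s.
Step 2 — Component impedances:
  R: Z = R = 1000 Ω
  C: Z = 1/(jωC) = -j/(ω·C) = 0 - j9.379 Ω
Step 3 — Series combination: Z_total = R + C = 1000 - j9.379 Ω = 1000∠-0.5° Ω.
Step 4 — Source phasor: V = 143∠-62.9° V = 65.14 - j127.3 V.
Step 5 — Current: I = V / Z = 0.06633 - j0.1267 A = 0.143∠-62.4° A.
Step 6 — Complex power: S = V·I* = 20.45 - j0.1918 VA.
Step 7 — Real power: P = Re(S) = 20.45 W.
Step 8 — Reactive power: Q = Im(S) = -0.1918 VAR.
Step 9 — Apparent power: |S| = 20.45 VA.
Step 10 — Power factor: PF = P/|S| = 1 (leading).

(a) P = 20.45 W  (b) Q = -0.1918 VAR  (c) S = 20.45 VA  (d) PF = 1 (leading)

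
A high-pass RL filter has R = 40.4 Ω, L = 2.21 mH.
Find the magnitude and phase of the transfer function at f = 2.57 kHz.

Step 1 — Angular frequency: ω = 2π·2570 = 1.615e+04 rad/s.
Step 2 — Transfer function: H(jω) = jωL/(R + jωL).
Step 3 — Numerator jωL = j·35.69; denominator R + jωL = 40.4 + j35.69.
Step 4 — H = 0.4383 + j0.4962.
Step 5 — Magnitude: |H| = 0.662 (-3.6 dB); phase: φ = 48.5°.

|H| = 0.662 (-3.6 dB), φ = 48.5°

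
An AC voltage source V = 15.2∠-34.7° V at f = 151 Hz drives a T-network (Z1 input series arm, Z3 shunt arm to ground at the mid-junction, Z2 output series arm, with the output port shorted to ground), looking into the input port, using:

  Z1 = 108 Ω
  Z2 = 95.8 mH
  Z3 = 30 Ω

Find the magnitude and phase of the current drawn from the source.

Step 1 — Angular frequency: ω = 2π·f = 2π·151 = 948.8 rad/s.
Step 2 — Component impedances:
  Z1: Z = R = 108 Ω
  Z2: Z = jωL = j·948.8·0.0958 = 0 + j90.89 Ω
  Z3: Z = R = 30 Ω
Step 3 — With the output port shorted to ground, the output series arm Z2 runs from the junction to ground; the shunt arm Z3 also runs from the junction to ground. They appear in parallel: Z3 || Z2 = 27.05 + j8.929 Ω.
Step 4 — Series with input arm Z1: Z_in = Z1 + (Z3 || Z2) = 135.1 + j8.929 Ω = 135.3∠3.8° Ω.
Step 5 — Source phasor: V = 15.2∠-34.7° V = 12.5 - j8.653 V.
Step 6 — Ohm's law: I = V / Z_total = (12.5 - j8.653) / (135.1 + j8.929) = 0.08791 - j0.06988 A.
Step 7 — Convert to polar: |I| = 0.1123 A, ∠I = -38.5°.

I = 0.1123∠-38.5° A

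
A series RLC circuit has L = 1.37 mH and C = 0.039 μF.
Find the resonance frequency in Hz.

Step 1 — Resonance condition Im(Z)=0 gives ω₀ = 1/√(LC).
Step 2 — ω₀ = 1/√(0.00137·3.9e-08) = 1.368e+05 rad/s.
Step 3 — f₀ = ω₀/(2π) = 2.177e+04 Hz.

f₀ = 2.177e+04 Hz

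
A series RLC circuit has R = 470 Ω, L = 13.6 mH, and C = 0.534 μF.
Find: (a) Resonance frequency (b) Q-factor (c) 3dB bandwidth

Step 1 — Resonance: ω₀ = 1/√(LC) = 1/√(0.0136·5.34e-07) = 1.173e+04 rad/s.
Step 2 — f₀ = ω₀/(2π) = 1868 Hz.
Step 3 — Series Q: Q = ω₀L/R = 1.173e+04·0.0136/470 = 0.3395.
Step 4 — Bandwidth: Δω = ω₀/Q = 3.456e+04 rad/s; BW = Δω/(2π) = 5500 Hz.

(a) f₀ = 1868 Hz  (b) Q = 0.3395  (c) BW = 5500 Hz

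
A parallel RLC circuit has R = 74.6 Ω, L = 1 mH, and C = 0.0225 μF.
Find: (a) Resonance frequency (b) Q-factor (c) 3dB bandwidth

Step 1 — Resonance: ω₀ = 1/√(LC) = 1/√(0.001·2.25e-08) = 2.108e+05 rad/s.
Step 2 — f₀ = ω₀/(2π) = 3.355e+04 Hz.
Step 3 — Parallel Q: Q = R/(ω₀L) = 74.6/(2.108e+05·0.001) = 0.3539.
Step 4 — Bandwidth: Δω = ω₀/Q = 5.958e+05 rad/s; BW = Δω/(2π) = 9.482e+04 Hz.

(a) f₀ = 3.355e+04 Hz  (b) Q = 0.3539  (c) BW = 9.482e+04 Hz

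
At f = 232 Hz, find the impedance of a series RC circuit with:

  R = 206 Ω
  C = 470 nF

Step 1 — Angular frequency: ω = 2π·f = 2π·232 = 1458 rad/s.
Step 2 — Component impedances:
  R: Z = R = 206 Ω
  C: Z = 1/(jωC) = -j/(ω·C) = 0 - j1460 Ω
Step 3 — Series combination: Z_total = R + C = 206 - j1460 Ω = 1474∠-82.0° Ω.

Z = 206 - j1460 Ω = 1474∠-82.0° Ω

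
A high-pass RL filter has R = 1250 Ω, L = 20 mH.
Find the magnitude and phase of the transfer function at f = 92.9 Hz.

Step 1 — Angular frequency: ω = 2π·92.9 = 583.7 rad/s.
Step 2 — Transfer function: H(jω) = jωL/(R + jωL).
Step 3 — Numerator jωL = j·11.67; denominator R + jωL = 1250 + j11.67.
Step 4 — H = 8.722e-05 + j0.009339.
Step 5 — Magnitude: |H| = 0.009339 (-40.6 dB); phase: φ = 89.5°.

|H| = 0.009339 (-40.6 dB), φ = 89.5°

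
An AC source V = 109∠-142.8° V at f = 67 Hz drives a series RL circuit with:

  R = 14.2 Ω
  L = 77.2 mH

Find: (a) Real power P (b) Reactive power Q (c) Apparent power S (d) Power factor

Step 1 — Angular frequency: ω = 2π·f = 2π·67 = 421 rad/s.
Step 2 — Component impedances:
  R: Z = R = 14.2 Ω
  L: Z = jωL = j·421·0.0772 = 0 + j32.5 Ω
Step 3 — Series combination: Z_total = R + L = 14.2 + j32.5 Ω = 35.47∠66.4° Ω.
Step 4 — Source phasor: V = 109∠-142.8° V = -86.82 - j65.9 V.
Step 5 — Current: I = V / Z = -2.683 + j1.499 A = 3.073∠150.8° A.
Step 6 — Complex power: S = V·I* = 134.1 + j307 VA.
Step 7 — Real power: P = Re(S) = 134.1 W.
Step 8 — Reactive power: Q = Im(S) = 307 VAR.
Step 9 — Apparent power: |S| = 335 VA.
Step 10 — Power factor: PF = P/|S| = 0.4004 (lagging).

(a) P = 134.1 W  (b) Q = 307 VAR  (c) S = 335 VA  (d) PF = 0.4004 (lagging)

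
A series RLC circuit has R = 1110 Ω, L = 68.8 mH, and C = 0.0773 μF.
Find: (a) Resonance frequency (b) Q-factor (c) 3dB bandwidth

Step 1 — Resonance: ω₀ = 1/√(LC) = 1/√(0.0688·7.73e-08) = 1.371e+04 rad/s.
Step 2 — f₀ = ω₀/(2π) = 2182 Hz.
Step 3 — Series Q: Q = ω₀L/R = 1.371e+04·0.0688/1110 = 0.8499.
Step 4 — Bandwidth: Δω = ω₀/Q = 1.613e+04 rad/s; BW = Δω/(2π) = 2568 Hz.

(a) f₀ = 2182 Hz  (b) Q = 0.8499  (c) BW = 2568 Hz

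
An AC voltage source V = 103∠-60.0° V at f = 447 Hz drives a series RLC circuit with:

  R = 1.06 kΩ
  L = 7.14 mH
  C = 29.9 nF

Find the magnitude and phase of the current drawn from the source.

Step 1 — Angular frequency: ω = 2π·f = 2π·447 = 2809 rad/s.
Step 2 — Component impedances:
  R: Z = R = 1060 Ω
  L: Z = jωL = j·2809·0.00714 = 0 + j20.05 Ω
  C: Z = 1/(jωC) = -j/(ω·C) = 0 - j1.191e+04 Ω
Step 3 — Series combination: Z_total = R + L + C = 1060 - j1.189e+04 Ω = 1.194e+04∠-84.9° Ω.
Step 4 — Source phasor: V = 103∠-60.0° V = 51.5 - j89.2 V.
Step 5 — Ohm's law: I = V / Z_total = (51.5 - j89.2) / (1060 - j1.189e+04) = 0.007827 + j0.003634 A.
Step 6 — Convert to polar: |I| = 0.00863 A, ∠I = 24.9°.

I = 0.00863∠24.9° A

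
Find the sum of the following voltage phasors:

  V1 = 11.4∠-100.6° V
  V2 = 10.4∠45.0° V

Step 1 — Convert each phasor to rectangular form:
  V1 = 11.4·(cos(-100.6°) + j·sin(-100.6°)) = -2.097 - j11.21 V
  V2 = 10.4·(cos(45.0°) + j·sin(45.0°)) = 7.354 + j7.354 V
Step 2 — Sum components: V_total = 5.257 - j3.852 V.
Step 3 — Convert to polar: |V_total| = 6.517 V, ∠V_total = -36.2°.

V_total = 6.517∠-36.2° V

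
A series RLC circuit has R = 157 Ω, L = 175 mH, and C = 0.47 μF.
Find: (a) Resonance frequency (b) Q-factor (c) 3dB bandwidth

Step 1 — Resonance condition Im(Z)=0 gives ω₀ = 1/√(LC).
Step 2 — ω₀ = 1/√(0.175·4.7e-07) = 3487 rad/s.
Step 3 — f₀ = ω₀/(2π) = 554.9 Hz.
Step 4 — Series Q: Q = ω₀L/R = 3487·0.175/157 = 3.887.
Step 5 — 3dB bandwidth: Δω = ω₀/Q = 897.1 rad/s; BW = Δω/(2π) = 142.8 Hz.

(a) f₀ = 554.9 Hz  (b) Q = 3.887  (c) BW = 142.8 Hz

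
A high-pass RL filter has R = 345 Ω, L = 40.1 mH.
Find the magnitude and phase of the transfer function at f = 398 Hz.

Step 1 — Angular frequency: ω = 2π·398 = 2501 rad/s.
Step 2 — Transfer function: H(jω) = jωL/(R + jωL).
Step 3 — Numerator jωL = j·100.3; denominator R + jωL = 345 + j100.3.
Step 4 — H = 0.0779 + j0.268.
Step 5 — Magnitude: |H| = 0.2791 (-11.1 dB); phase: φ = 73.8°.

|H| = 0.2791 (-11.1 dB), φ = 73.8°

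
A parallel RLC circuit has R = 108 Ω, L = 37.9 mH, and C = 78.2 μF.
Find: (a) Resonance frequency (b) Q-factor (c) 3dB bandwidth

Step 1 — Resonance: ω₀ = 1/√(LC) = 1/√(0.0379·7.82e-05) = 580.9 rad/s.
Step 2 — f₀ = ω₀/(2π) = 92.45 Hz.
Step 3 — Parallel Q: Q = R/(ω₀L) = 108/(580.9·0.0379) = 4.906.
Step 4 — Bandwidth: Δω = ω₀/Q = 118.4 rad/s; BW = Δω/(2π) = 18.84 Hz.

(a) f₀ = 92.45 Hz  (b) Q = 4.906  (c) BW = 18.84 Hz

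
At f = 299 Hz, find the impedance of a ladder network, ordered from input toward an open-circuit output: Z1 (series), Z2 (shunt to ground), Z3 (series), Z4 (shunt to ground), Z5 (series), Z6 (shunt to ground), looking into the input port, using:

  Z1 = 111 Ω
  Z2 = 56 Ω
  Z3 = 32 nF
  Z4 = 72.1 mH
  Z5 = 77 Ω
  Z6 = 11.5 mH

Step 1 — Angular frequency: ω = 2π·f = 2π·299 = 1879 rad/s.
Step 2 — Component impedances:
  Z1: Z = R = 111 Ω
  Z2: Z = R = 56 Ω
  Z3: Z = 1/(jωC) = -j/(ω·C) = 0 - j1.663e+04 Ω
  Z4: Z = jωL = j·1879·0.0721 = 0 + j135.5 Ω
  Z5: Z = R = 77 Ω
  Z6: Z = jωL = j·1879·0.0115 = 0 + j21.6 Ω
Step 3 — Ladder network (open output): work backward from the far end, alternating series and parallel combinations. Z_in = 167 - j0.189 Ω = 167∠-0.1° Ω.

Z = 167 - j0.189 Ω = 167∠-0.1° Ω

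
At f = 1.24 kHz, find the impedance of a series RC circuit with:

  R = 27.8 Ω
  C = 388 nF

Step 1 — Angular frequency: ω = 2π·f = 2π·1240 = 7791 rad/s.
Step 2 — Component impedances:
  R: Z = R = 27.8 Ω
  C: Z = 1/(jωC) = -j/(ω·C) = 0 - j330.8 Ω
Step 3 — Series combination: Z_total = R + C = 27.8 - j330.8 Ω = 332∠-85.2° Ω.

Z = 27.8 - j330.8 Ω = 332∠-85.2° Ω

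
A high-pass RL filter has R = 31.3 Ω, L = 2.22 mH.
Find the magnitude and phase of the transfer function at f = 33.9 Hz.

Step 1 — Angular frequency: ω = 2π·33.9 = 213 rad/s.
Step 2 — Transfer function: H(jω) = jωL/(R + jωL).
Step 3 — Numerator jωL = j·0.4729; denominator R + jωL = 31.3 + j0.4729.
Step 4 — H = 0.0002282 + j0.0151.
Step 5 — Magnitude: |H| = 0.01511 (-36.4 dB); phase: φ = 89.1°.

|H| = 0.01511 (-36.4 dB), φ = 89.1°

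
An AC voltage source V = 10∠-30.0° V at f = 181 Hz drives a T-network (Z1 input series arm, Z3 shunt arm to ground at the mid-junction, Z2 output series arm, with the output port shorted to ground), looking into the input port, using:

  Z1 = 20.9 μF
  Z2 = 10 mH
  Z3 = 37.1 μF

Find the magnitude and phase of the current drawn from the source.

Step 1 — Angular frequency: ω = 2π·f = 2π·181 = 1137 rad/s.
Step 2 — Component impedances:
  Z1: Z = 1/(jωC) = -j/(ω·C) = 0 - j42.07 Ω
  Z2: Z = jωL = j·1137·0.01 = 0 + j11.37 Ω
  Z3: Z = 1/(jωC) = -j/(ω·C) = 0 - j23.7 Ω
Step 3 — With the output port shorted to ground, the output series arm Z2 runs from the junction to ground; the shunt arm Z3 also runs from the junction to ground. They appear in parallel: Z3 || Z2 = 0 + j21.86 Ω.
Step 4 — Series with input arm Z1: Z_in = Z1 + (Z3 || Z2) = 0 - j20.21 Ω = 20.21∠-90.0° Ω.
Step 5 — Source phasor: V = 10∠-30.0° V = 8.66 - j5 V.
Step 6 — Ohm's law: I = V / Z_total = (8.66 - j5) / (0 - j20.21) = 0.2474 + j0.4285 A.
Step 7 — Convert to polar: |I| = 0.4948 A, ∠I = 60.0°.

I = 0.4948∠60.0° A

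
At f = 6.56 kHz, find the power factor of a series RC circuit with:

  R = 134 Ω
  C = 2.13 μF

Step 1 — Angular frequency: ω = 2π·f = 2π·6560 = 4.122e+04 rad/s.
Step 2 — Component impedances:
  R: Z = R = 134 Ω
  C: Z = 1/(jωC) = -j/(ω·C) = 0 - j11.39 Ω
Step 3 — Series combination: Z_total = R + C = 134 - j11.39 Ω = 134.5∠-4.9° Ω.
Step 4 — Power factor: PF = cos(φ) = Re(Z)/|Z| = 134/134.48 = 0.9964.
Step 5 — Type: Im(Z) = -11.39 ⇒ leading (phase φ = -4.9°).

PF = 0.9964 (leading, φ = -4.9°)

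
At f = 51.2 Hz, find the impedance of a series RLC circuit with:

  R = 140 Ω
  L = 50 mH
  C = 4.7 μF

Step 1 — Angular frequency: ω = 2π·f = 2π·51.2 = 321.7 rad/s.
Step 2 — Component impedances:
  R: Z = R = 140 Ω
  L: Z = jωL = j·321.7·0.05 = 0 + j16.08 Ω
  C: Z = 1/(jωC) = -j/(ω·C) = 0 - j661.4 Ω
Step 3 — Series combination: Z_total = R + L + C = 140 - j645.3 Ω = 660.3∠-77.8° Ω.

Z = 140 - j645.3 Ω = 660.3∠-77.8° Ω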